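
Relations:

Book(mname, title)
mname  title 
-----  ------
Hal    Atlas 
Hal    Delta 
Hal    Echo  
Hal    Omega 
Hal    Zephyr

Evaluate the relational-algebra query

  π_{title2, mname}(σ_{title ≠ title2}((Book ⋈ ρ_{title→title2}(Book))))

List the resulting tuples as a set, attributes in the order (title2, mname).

{(Atlas, Hal), (Delta, Hal), (Echo, Hal), (Omega, Hal), (Zephyr, Hal)}

ρ[title→title2]: schema becomes (mname, title2); tuples unchanged.
Joining Book and ρ_{title→title2}(Book) on mname yields {(Hal, Atlas, Atlas), (Hal, Atlas, Delta), (Hal, Atlas, Echo), (Hal, Atlas, Omega), (Hal, Atlas, Zephyr), (Hal, Delta, Atlas), (Hal, Delta, Delta), (Hal, Delta, Echo), (Hal, Delta, Omega), (Hal, Delta, Zephyr), (Hal, Echo, Atlas), (Hal, Echo, Delta), (Hal, Echo, Echo), (Hal, Echo, Omega), (Hal, Echo, Zephyr), (Hal, Omega, Atlas), (Hal, Omega, Delta), (Hal, Omega, Echo), (Hal, Omega, Omega), (Hal, Omega, Zephyr), (Hal, Zephyr, Atlas), (Hal, Zephyr, Delta), (Hal, Zephyr, Echo), (Hal, Zephyr, Omega), (Hal, Zephyr, Zephyr)}.
Apply σ_{title ≠ title2}; surviving tuples: {(Hal, Atlas, Delta), (Hal, Atlas, Echo), (Hal, Atlas, Omega), (Hal, Atlas, Zephyr), (Hal, Delta, Atlas), (Hal, Delta, Echo), (Hal, Delta, Omega), (Hal, Delta, Zephyr), (Hal, Echo, Atlas), (Hal, Echo, Delta), (Hal, Echo, Omega), (Hal, Echo, Zephyr), (Hal, Omega, Atlas), (Hal, Omega, Delta), (Hal, Omega, Echo), (Hal, Omega, Zephyr), (Hal, Zephyr, Atlas), (Hal, Zephyr, Delta), (Hal, Zephyr, Echo), (Hal, Zephyr, Omega)}
π_{title2, mname} gives {(Atlas, Hal), (Delta, Hal), (Echo, Hal), (Omega, Hal), (Zephyr, Hal)} (15 duplicate(s) eliminated).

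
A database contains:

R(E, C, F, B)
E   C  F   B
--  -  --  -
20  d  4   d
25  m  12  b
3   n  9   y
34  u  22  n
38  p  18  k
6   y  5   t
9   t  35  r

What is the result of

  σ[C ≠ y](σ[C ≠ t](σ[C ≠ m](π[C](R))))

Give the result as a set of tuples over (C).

π_{C} gives {d, m, n, p, t, u, y}.
Filtering on C ≠ m leaves {d, n, p, t, u, y}.
Filtering on C ≠ t leaves {d, n, p, u, y}.
Filtering on C ≠ y leaves {d, n, p, u}.

{d, n, p, u}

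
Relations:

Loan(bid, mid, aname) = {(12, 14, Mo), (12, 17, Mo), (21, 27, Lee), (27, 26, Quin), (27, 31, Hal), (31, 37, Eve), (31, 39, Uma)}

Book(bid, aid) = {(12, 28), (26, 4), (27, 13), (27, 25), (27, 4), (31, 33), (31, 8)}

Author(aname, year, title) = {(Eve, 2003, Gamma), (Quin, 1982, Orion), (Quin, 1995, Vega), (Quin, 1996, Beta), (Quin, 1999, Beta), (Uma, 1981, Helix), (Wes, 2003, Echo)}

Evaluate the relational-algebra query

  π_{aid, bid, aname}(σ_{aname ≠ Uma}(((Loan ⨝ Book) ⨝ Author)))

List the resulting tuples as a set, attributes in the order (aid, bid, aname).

Natural join on bid: {(12, 14, Mo, 28), (12, 17, Mo, 28), (27, 26, Quin, 13), (27, 26, Quin, 25), (27, 26, Quin, 4), (27, 31, Hal, 13), (27, 31, Hal, 25), (27, 31, Hal, 4), (31, 37, Eve, 33), (31, 37, Eve, 8), (31, 39, Uma, 33), (31, 39, Uma, 8)}
Natural join on aname: {(27, 26, Quin, 13, 1982, Orion), (27, 26, Quin, 13, 1995, Vega), (27, 26, Quin, 13, 1996, Beta), (27, 26, Quin, 13, 1999, Beta), (27, 26, Quin, 25, 1982, Orion), (27, 26, Quin, 25, 1995, Vega), (27, 26, Quin, 25, 1996, Beta), (27, 26, Quin, 25, 1999, Beta), (27, 26, Quin, 4, 1982, Orion), (27, 26, Quin, 4, 1995, Vega), (27, 26, Quin, 4, 1996, Beta), (27, 26, Quin, 4, 1999, Beta), (31, 37, Eve, 33, 2003, Gamma), (31, 37, Eve, 8, 2003, Gamma), (31, 39, Uma, 33, 1981, Helix), (31, 39, Uma, 8, 1981, Helix)}
Selection aname ≠ Uma: {(27, 26, Quin, 13, 1982, Orion), (27, 26, Quin, 13, 1995, Vega), (27, 26, Quin, 13, 1996, Beta), (27, 26, Quin, 13, 1999, Beta), (27, 26, Quin, 25, 1982, Orion), (27, 26, Quin, 25, 1995, Vega), (27, 26, Quin, 25, 1996, Beta), (27, 26, Quin, 25, 1999, Beta), (27, 26, Quin, 4, 1982, Orion), (27, 26, Quin, 4, 1995, Vega), (27, 26, Quin, 4, 1996, Beta), (27, 26, Quin, 4, 1999, Beta), (31, 37, Eve, 33, 2003, Gamma), (31, 37, Eve, 8, 2003, Gamma)}
Projecting to aid, bid, aname (9 duplicate(s) eliminated): {(13, 27, Quin), (25, 27, Quin), (33, 31, Eve), (4, 27, Quin), (8, 31, Eve)}

{(13, 27, Quin), (25, 27, Quin), (33, 31, Eve), (4, 27, Quin), (8, 31, Eve)}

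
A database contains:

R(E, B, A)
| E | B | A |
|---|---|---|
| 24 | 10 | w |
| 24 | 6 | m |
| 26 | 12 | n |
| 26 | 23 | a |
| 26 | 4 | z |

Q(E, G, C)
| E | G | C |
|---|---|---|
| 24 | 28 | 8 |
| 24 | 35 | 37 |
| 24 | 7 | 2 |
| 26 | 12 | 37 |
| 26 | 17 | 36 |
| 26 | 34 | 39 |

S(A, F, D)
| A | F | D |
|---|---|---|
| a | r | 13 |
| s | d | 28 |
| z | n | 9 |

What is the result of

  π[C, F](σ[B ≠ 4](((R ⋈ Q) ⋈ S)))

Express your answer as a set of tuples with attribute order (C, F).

{(36, r), (37, r), (39, r)}

Joining R and Q on E yields {(24, 10, w, 28, 8), (24, 10, w, 35, 37), (24, 10, w, 7, 2), (24, 6, m, 28, 8), (24, 6, m, 35, 37), (24, 6, m, 7, 2), (26, 12, n, 12, 37), (26, 12, n, 17, 36), (26, 12, n, 34, 39), (26, 23, a, 12, 37), (26, 23, a, 17, 36), (26, 23, a, 34, 39), (26, 4, z, 12, 37), (26, 4, z, 17, 36), (26, 4, z, 34, 39)}.
Joining (R ⋈ Q) and S on A yields {(26, 23, a, 12, 37, r, 13), (26, 23, a, 17, 36, r, 13), (26, 23, a, 34, 39, r, 13), (26, 4, z, 12, 37, n, 9), (26, 4, z, 17, 36, n, 9), (26, 4, z, 34, 39, n, 9)}.
Selection B ≠ 4: {(26, 23, a, 12, 37, r, 13), (26, 23, a, 17, 36, r, 13), (26, 23, a, 34, 39, r, 13)}
Projecting to C, F: {(36, r), (37, r), (39, r)}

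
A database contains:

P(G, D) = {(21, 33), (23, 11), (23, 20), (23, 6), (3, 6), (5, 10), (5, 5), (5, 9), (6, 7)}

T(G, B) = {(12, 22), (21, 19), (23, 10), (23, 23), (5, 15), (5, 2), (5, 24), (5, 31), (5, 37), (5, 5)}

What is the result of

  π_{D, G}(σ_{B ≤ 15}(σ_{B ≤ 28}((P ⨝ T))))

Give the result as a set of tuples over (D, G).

P ⋈ T (natural join on G): {(21, 33, 19), (23, 11, 10), (23, 11, 23), (23, 20, 10), (23, 20, 23), (23, 6, 10), (23, 6, 23), (5, 10, 15), (5, 10, 2), (5, 10, 24), (5, 10, 31), (5, 10, 37), (5, 10, 5), (5, 5, 15), (5, 5, 2), (5, 5, 24), (5, 5, 31), (5, 5, 37), (5, 5, 5), (5, 9, 15), (5, 9, 2), (5, 9, 24), (5, 9, 31), (5, 9, 37), (5, 9, 5)}
Filtering on B ≤ 28 leaves {(21, 33, 19), (23, 11, 10), (23, 11, 23), (23, 20, 10), (23, 20, 23), (23, 6, 10), (23, 6, 23), (5, 10, 15), (5, 10, 2), (5, 10, 24), (5, 10, 5), (5, 5, 15), (5, 5, 2), (5, 5, 24), (5, 5, 5), (5, 9, 15), (5, 9, 2), (5, 9, 24), (5, 9, 5)}.
Filtering on B ≤ 15 leaves {(23, 11, 10), (23, 20, 10), (23, 6, 10), (5, 10, 15), (5, 10, 2), (5, 10, 5), (5, 5, 15), (5, 5, 2), (5, 5, 5), (5, 9, 15), (5, 9, 2), (5, 9, 5)}.
π_{D, G} gives {(10, 5), (11, 23), (20, 23), (5, 5), (6, 23), (9, 5)} (6 duplicate(s) eliminated).

{(10, 5), (11, 23), (20, 23), (5, 5), (6, 23), (9, 5)}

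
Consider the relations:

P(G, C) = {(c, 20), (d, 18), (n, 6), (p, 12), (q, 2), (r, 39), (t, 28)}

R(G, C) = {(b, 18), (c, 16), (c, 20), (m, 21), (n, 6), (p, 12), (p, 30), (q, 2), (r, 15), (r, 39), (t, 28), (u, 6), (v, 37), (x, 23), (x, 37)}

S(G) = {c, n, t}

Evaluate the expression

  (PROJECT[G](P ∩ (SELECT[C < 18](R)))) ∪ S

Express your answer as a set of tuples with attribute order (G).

{c, n, p, q, t}

σ[C < 18]: keep tuples satisfying C < 18 → {(c, 16), (n, 6), (p, 12), (q, 2), (r, 15), (u, 6)}
Intersection: {(c, 20), (d, 18), (n, 6), (p, 12), (q, 2), (r, 39), (t, 28)} with {(c, 16), (n, 6), (p, 12), (q, 2), (r, 15), (u, 6)} → {(n, 6), (p, 12), (q, 2)}
π[G]: project onto (G) → {n, p, q}
Union: {n, p, q} with {c, n, t} → {c, n, p, q, t}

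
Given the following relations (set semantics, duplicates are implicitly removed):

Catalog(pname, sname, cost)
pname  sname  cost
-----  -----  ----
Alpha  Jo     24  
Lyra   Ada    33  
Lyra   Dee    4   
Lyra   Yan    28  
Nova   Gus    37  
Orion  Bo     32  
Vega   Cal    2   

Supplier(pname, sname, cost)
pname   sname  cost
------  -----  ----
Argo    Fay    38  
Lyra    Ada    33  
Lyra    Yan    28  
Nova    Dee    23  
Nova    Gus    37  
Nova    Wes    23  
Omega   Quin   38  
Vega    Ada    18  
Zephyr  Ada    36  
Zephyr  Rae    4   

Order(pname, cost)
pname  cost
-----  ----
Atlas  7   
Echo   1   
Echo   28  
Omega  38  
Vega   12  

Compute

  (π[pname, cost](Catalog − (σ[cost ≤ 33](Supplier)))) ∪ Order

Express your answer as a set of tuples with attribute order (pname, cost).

Selection cost ≤ 33: {(Lyra, Ada, 33), (Lyra, Yan, 28), (Nova, Dee, 23), (Nova, Wes, 23), (Vega, Ada, 18), (Zephyr, Rae, 4)}
Set difference of the two operands is {(Alpha, Jo, 24), (Lyra, Dee, 4), (Nova, Gus, 37), (Orion, Bo, 32), (Vega, Cal, 2)}.
π[pname, cost]: project onto (pname, cost) → {(Alpha, 24), (Lyra, 4), (Nova, 37), (Orion, 32), (Vega, 2)}
Set union of the two operands is {(Alpha, 24), (Atlas, 7), (Echo, 1), (Echo, 28), (Lyra, 4), (Nova, 37), (Omega, 38), (Orion, 32), (Vega, 12), (Vega, 2)}.

{(Alpha, 24), (Atlas, 7), (Echo, 1), (Echo, 28), (Lyra, 4), (Nova, 37), (Omega, 38), (Orion, 32), (Vega, 12), (Vega, 2)}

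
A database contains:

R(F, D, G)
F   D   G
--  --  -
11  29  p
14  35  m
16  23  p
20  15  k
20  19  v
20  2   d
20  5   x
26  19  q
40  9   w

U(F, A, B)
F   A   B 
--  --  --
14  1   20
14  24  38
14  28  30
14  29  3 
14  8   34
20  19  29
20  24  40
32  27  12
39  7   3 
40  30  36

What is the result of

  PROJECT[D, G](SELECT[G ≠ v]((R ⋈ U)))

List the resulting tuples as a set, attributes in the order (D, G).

{(15, k), (2, d), (35, m), (5, x), (9, w)}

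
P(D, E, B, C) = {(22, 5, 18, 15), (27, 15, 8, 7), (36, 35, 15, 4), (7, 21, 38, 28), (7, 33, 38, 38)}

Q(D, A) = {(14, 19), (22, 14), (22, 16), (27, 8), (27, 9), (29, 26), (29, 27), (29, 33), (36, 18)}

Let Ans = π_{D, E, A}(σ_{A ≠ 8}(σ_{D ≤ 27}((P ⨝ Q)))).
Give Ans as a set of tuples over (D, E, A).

P ⋈ Q (natural join on D): {(22, 5, 18, 15, 14), (22, 5, 18, 15, 16), (27, 15, 8, 7, 8), (27, 15, 8, 7, 9), (36, 35, 15, 4, 18)}
σ[D ≤ 27]: keep tuples satisfying D ≤ 27 → {(22, 5, 18, 15, 14), (22, 5, 18, 15, 16), (27, 15, 8, 7, 8), (27, 15, 8, 7, 9)}
σ[A ≠ 8]: keep tuples satisfying A ≠ 8 → {(22, 5, 18, 15, 14), (22, 5, 18, 15, 16), (27, 15, 8, 7, 9)}
π_{D, E, A} gives {(22, 5, 14), (22, 5, 16), (27, 15, 9)}.

{(22, 5, 14), (22, 5, 16), (27, 15, 9)}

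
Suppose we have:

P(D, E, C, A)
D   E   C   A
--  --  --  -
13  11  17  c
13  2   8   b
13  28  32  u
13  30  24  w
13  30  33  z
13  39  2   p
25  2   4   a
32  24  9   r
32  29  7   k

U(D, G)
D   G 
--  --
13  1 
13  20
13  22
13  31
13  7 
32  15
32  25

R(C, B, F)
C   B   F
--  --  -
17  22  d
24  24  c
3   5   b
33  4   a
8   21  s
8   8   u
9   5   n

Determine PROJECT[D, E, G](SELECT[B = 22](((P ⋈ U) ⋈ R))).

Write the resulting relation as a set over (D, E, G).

P ⋈ U (natural join on D): {(13, 11, 17, c, 1), (13, 11, 17, c, 20), (13, 11, 17, c, 22), (13, 11, 17, c, 31), (13, 11, 17, c, 7), (13, 2, 8, b, 1), (13, 2, 8, b, 20), (13, 2, 8, b, 22), (13, 2, 8, b, 31), (13, 2, 8, b, 7), (13, 28, 32, u, 1), (13, 28, 32, u, 20), (13, 28, 32, u, 22), (13, 28, 32, u, 31), (13, 28, 32, u, 7), (13, 30, 24, w, 1), (13, 30, 24, w, 20), (13, 30, 24, w, 22), (13, 30, 24, w, 31), (13, 30, 24, w, 7), (13, 30, 33, z, 1), (13, 30, 33, z, 20), (13, 30, 33, z, 22), (13, 30, 33, z, 31), (13, 30, 33, z, 7), (13, 39, 2, p, 1), (13, 39, 2, p, 20), (13, 39, 2, p, 22), (13, 39, 2, p, 31), (13, 39, 2, p, 7), (32, 24, 9, r, 15), (32, 24, 9, r, 25), (32, 29, 7, k, 15), (32, 29, 7, k, 25)}
(P ⋈ U) ⋈ R (natural join on C): {(13, 11, 17, c, 1, 22, d), (13, 11, 17, c, 20, 22, d), (13, 11, 17, c, 22, 22, d), (13, 11, 17, c, 31, 22, d), (13, 11, 17, c, 7, 22, d), (13, 2, 8, b, 1, 21, s), (13, 2, 8, b, 1, 8, u), (13, 2, 8, b, 20, 21, s), (13, 2, 8, b, 20, 8, u), (13, 2, 8, b, 22, 21, s), (13, 2, 8, b, 22, 8, u), (13, 2, 8, b, 31, 21, s), (13, 2, 8, b, 31, 8, u), (13, 2, 8, b, 7, 21, s), (13, 2, 8, b, 7, 8, u), (13, 30, 24, w, 1, 24, c), (13, 30, 24, w, 20, 24, c), (13, 30, 24, w, 22, 24, c), (13, 30, 24, w, 31, 24, c), (13, 30, 24, w, 7, 24, c), (13, 30, 33, z, 1, 4, a), (13, 30, 33, z, 20, 4, a), (13, 30, 33, z, 22, 4, a), (13, 30, 33, z, 31, 4, a), (13, 30, 33, z, 7, 4, a), (32, 24, 9, r, 15, 5, n), (32, 24, 9, r, 25, 5, n)}
σ[B = 22]: keep tuples satisfying B = 22 → {(13, 11, 17, c, 1, 22, d), (13, 11, 17, c, 20, 22, d), (13, 11, 17, c, 22, 22, d), (13, 11, 17, c, 31, 22, d), (13, 11, 17, c, 7, 22, d)}
Projecting to D, E, G: {(13, 11, 1), (13, 11, 20), (13, 11, 22), (13, 11, 31), (13, 11, 7)}

{(13, 11, 1), (13, 11, 20), (13, 11, 22), (13, 11, 31), (13, 11, 7)}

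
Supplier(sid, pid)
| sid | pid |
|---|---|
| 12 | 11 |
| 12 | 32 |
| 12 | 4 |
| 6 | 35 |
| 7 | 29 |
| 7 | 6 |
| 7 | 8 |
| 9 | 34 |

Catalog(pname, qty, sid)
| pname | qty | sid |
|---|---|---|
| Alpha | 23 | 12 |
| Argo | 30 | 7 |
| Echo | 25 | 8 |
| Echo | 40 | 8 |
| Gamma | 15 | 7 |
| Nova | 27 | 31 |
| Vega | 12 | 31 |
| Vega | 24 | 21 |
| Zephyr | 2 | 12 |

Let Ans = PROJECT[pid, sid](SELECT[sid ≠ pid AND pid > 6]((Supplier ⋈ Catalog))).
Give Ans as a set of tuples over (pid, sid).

{(11, 12), (29, 7), (32, 12), (8, 7)}

Supplier ⋈ Catalog (natural join on sid): {(12, 11, Alpha, 23), (12, 11, Zephyr, 2), (12, 32, Alpha, 23), (12, 32, Zephyr, 2), (12, 4, Alpha, 23), (12, 4, Zephyr, 2), (7, 29, Argo, 30), (7, 29, Gamma, 15), (7, 6, Argo, 30), (7, 6, Gamma, 15), (7, 8, Argo, 30), (7, 8, Gamma, 15)}
Apply σ_{sid ≠ pid AND pid > 6}; surviving tuples: {(12, 11, Alpha, 23), (12, 11, Zephyr, 2), (12, 32, Alpha, 23), (12, 32, Zephyr, 2), (7, 29, Argo, 30), (7, 29, Gamma, 15), (7, 8, Argo, 30), (7, 8, Gamma, 15)}
Keep only column(s) pid, sid (4 duplicate(s) eliminated): {(11, 12), (29, 7), (32, 12), (8, 7)}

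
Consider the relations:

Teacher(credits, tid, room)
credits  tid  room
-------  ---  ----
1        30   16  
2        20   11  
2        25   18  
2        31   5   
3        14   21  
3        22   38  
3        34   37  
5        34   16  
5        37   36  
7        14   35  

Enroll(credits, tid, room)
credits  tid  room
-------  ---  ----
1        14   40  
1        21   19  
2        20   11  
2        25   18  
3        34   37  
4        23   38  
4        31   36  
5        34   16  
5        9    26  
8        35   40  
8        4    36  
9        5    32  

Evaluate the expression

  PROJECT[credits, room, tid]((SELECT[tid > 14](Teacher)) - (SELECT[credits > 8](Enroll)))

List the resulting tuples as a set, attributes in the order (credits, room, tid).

{(1, 16, 30), (2, 11, 20), (2, 18, 25), (2, 5, 31), (3, 37, 34), (3, 38, 22), (5, 16, 34), (5, 36, 37)}

Selection tid > 14: {(1, 30, 16), (2, 20, 11), (2, 25, 18), (2, 31, 5), (3, 22, 38), (3, 34, 37), (5, 34, 16), (5, 37, 36)}
Selection credits > 8: {(9, 5, 32)}
Taking the difference: {(1, 30, 16), (2, 20, 11), (2, 25, 18), (2, 31, 5), (3, 22, 38), (3, 34, 37), (5, 34, 16), (5, 37, 36)}
Keep only column(s) credits, room, tid: {(1, 16, 30), (2, 11, 20), (2, 18, 25), (2, 5, 31), (3, 37, 34), (3, 38, 22), (5, 16, 34), (5, 36, 37)}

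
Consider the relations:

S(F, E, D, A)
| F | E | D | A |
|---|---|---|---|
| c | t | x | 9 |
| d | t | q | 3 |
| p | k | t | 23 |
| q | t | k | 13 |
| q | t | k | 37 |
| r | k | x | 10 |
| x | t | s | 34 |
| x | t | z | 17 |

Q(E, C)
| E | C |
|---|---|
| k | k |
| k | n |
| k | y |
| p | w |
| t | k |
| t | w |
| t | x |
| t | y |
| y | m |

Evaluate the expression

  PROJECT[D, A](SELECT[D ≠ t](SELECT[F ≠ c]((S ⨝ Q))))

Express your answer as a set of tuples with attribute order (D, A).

Joining S and Q on E yields {(c, t, x, 9, k), (c, t, x, 9, w), (c, t, x, 9, x), (c, t, x, 9, y), (d, t, q, 3, k), (d, t, q, 3, w), (d, t, q, 3, x), (d, t, q, 3, y), (p, k, t, 23, k), (p, k, t, 23, n), (p, k, t, 23, y), (q, t, k, 13, k), (q, t, k, 13, w), (q, t, k, 13, x), (q, t, k, 13, y), (q, t, k, 37, k), (q, t, k, 37, w), (q, t, k, 37, x), (q, t, k, 37, y), (r, k, x, 10, k), (r, k, x, 10, n), (r, k, x, 10, y), (x, t, s, 34, k), (x, t, s, 34, w), (x, t, s, 34, x), (x, t, s, 34, y), (x, t, z, 17, k), (x, t, z, 17, w), (x, t, z, 17, x), (x, t, z, 17, y)}.
Apply σ_{F ≠ c}; surviving tuples: {(d, t, q, 3, k), (d, t, q, 3, w), (d, t, q, 3, x), (d, t, q, 3, y), (p, k, t, 23, k), (p, k, t, 23, n), (p, k, t, 23, y), (q, t, k, 13, k), (q, t, k, 13, w), (q, t, k, 13, x), (q, t, k, 13, y), (q, t, k, 37, k), (q, t, k, 37, w), (q, t, k, 37, x), (q, t, k, 37, y), (r, k, x, 10, k), (r, k, x, 10, n), (r, k, x, 10, y), (x, t, s, 34, k), (x, t, s, 34, w), (x, t, s, 34, x), (x, t, s, 34, y), (x, t, z, 17, k), (x, t, z, 17, w), (x, t, z, 17, x), (x, t, z, 17, y)}
Apply σ_{D ≠ t}; surviving tuples: {(d, t, q, 3, k), (d, t, q, 3, w), (d, t, q, 3, x), (d, t, q, 3, y), (q, t, k, 13, k), (q, t, k, 13, w), (q, t, k, 13, x), (q, t, k, 13, y), (q, t, k, 37, k), (q, t, k, 37, w), (q, t, k, 37, x), (q, t, k, 37, y), (r, k, x, 10, k), (r, k, x, 10, n), (r, k, x, 10, y), (x, t, s, 34, k), (x, t, s, 34, w), (x, t, s, 34, x), (x, t, s, 34, y), (x, t, z, 17, k), (x, t, z, 17, w), (x, t, z, 17, x), (x, t, z, 17, y)}
π[D, A]: project onto (D, A) (17 duplicate(s) eliminated) → {(k, 13), (k, 37), (q, 3), (s, 34), (x, 10), (z, 17)}

{(k, 13), (k, 37), (q, 3), (s, 34), (x, 10), (z, 17)}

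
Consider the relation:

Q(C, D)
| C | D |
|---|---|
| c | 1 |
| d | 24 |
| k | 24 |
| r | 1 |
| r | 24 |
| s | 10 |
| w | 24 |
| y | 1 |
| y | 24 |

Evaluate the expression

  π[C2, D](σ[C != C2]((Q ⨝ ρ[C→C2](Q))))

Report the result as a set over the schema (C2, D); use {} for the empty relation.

{(c, 1), (d, 24), (k, 24), (r, 1), (r, 24), (w, 24), (y, 1), (y, 24)}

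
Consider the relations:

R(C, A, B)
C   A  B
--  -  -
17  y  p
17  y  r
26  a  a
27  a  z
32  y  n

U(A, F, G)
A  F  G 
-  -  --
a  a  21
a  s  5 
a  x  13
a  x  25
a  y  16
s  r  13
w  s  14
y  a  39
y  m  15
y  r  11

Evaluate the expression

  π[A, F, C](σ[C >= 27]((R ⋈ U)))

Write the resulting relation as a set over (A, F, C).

{(a, a, 27), (a, s, 27), (a, x, 27), (a, y, 27), (y, a, 32), (y, m, 32), (y, r, 32)}

Natural join on A: {(17, y, p, a, 39), (17, y, p, m, 15), (17, y, p, r, 11), (17, y, r, a, 39), (17, y, r, m, 15), (17, y, r, r, 11), (26, a, a, a, 21), (26, a, a, s, 5), (26, a, a, x, 13), (26, a, a, x, 25), (26, a, a, y, 16), (27, a, z, a, 21), (27, a, z, s, 5), (27, a, z, x, 13), (27, a, z, x, 25), (27, a, z, y, 16), (32, y, n, a, 39), (32, y, n, m, 15), (32, y, n, r, 11)}
Filtering on C >= 27 leaves {(27, a, z, a, 21), (27, a, z, s, 5), (27, a, z, x, 13), (27, a, z, x, 25), (27, a, z, y, 16), (32, y, n, a, 39), (32, y, n, m, 15), (32, y, n, r, 11)}.
Keep only column(s) A, F, C (1 duplicate(s) eliminated): {(a, a, 27), (a, s, 27), (a, x, 27), (a, y, 27), (y, a, 32), (y, m, 32), (y, r, 32)}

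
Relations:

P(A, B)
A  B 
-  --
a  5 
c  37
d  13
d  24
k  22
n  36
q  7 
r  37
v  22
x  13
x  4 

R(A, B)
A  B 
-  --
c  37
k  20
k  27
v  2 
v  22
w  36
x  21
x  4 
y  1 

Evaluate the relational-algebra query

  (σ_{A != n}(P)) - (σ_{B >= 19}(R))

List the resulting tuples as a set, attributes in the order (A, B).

{(a, 5), (d, 13), (d, 24), (k, 22), (q, 7), (r, 37), (x, 13), (x, 4)}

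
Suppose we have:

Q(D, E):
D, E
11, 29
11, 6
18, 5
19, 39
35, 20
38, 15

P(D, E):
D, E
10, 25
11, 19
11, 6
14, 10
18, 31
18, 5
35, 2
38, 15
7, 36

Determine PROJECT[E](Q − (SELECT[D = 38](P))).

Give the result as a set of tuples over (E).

Selection D = 38: {(38, 15)}
Taking the difference: {(11, 29), (11, 6), (18, 5), (19, 39), (35, 20)}
Projecting to E: {20, 29, 39, 5, 6}

{20, 29, 39, 5, 6}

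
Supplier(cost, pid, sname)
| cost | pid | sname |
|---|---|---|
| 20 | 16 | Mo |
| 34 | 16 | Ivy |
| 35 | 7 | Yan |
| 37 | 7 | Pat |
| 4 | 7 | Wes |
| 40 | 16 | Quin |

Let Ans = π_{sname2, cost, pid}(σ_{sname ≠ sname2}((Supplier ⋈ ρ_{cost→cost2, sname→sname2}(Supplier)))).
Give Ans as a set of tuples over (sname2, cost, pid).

ρ[cost→cost2, sname→sname2]: schema becomes (cost2, pid, sname2); tuples unchanged.
Joining Supplier and ρ_{cost→cost2, sname→sname2}(Supplier) on pid yields {(20, 16, Mo, 20, Mo), (20, 16, Mo, 34, Ivy), (20, 16, Mo, 40, Quin), (34, 16, Ivy, 20, Mo), (34, 16, Ivy, 34, Ivy), (34, 16, Ivy, 40, Quin), (35, 7, Yan, 35, Yan), (35, 7, Yan, 37, Pat), (35, 7, Yan, 4, Wes), (37, 7, Pat, 35, Yan), (37, 7, Pat, 37, Pat), (37, 7, Pat, 4, Wes), (4, 7, Wes, 35, Yan), (4, 7, Wes, 37, Pat), (4, 7, Wes, 4, Wes), (40, 16, Quin, 20, Mo), (40, 16, Quin, 34, Ivy), (40, 16, Quin, 40, Quin)}.
Selection sname ≠ sname2: {(20, 16, Mo, 34, Ivy), (20, 16, Mo, 40, Quin), (34, 16, Ivy, 20, Mo), (34, 16, Ivy, 40, Quin), (35, 7, Yan, 37, Pat), (35, 7, Yan, 4, Wes), (37, 7, Pat, 35, Yan), (37, 7, Pat, 4, Wes), (4, 7, Wes, 35, Yan), (4, 7, Wes, 37, Pat), (40, 16, Quin, 20, Mo), (40, 16, Quin, 34, Ivy)}
π_{sname2, cost, pid} gives {(Ivy, 20, 16), (Ivy, 40, 16), (Mo, 34, 16), (Mo, 40, 16), (Pat, 35, 7), (Pat, 4, 7), (Quin, 20, 16), (Quin, 34, 16), (Wes, 35, 7), (Wes, 37, 7), (Yan, 37, 7), (Yan, 4, 7)}.

{(Ivy, 20, 16), (Ivy, 40, 16), (Mo, 34, 16), (Mo, 40, 16), (Pat, 35, 7), (Pat, 4, 7), (Quin, 20, 16), (Quin, 34, 16), (Wes, 35, 7), (Wes, 37, 7), (Yan, 37, 7), (Yan, 4, 7)}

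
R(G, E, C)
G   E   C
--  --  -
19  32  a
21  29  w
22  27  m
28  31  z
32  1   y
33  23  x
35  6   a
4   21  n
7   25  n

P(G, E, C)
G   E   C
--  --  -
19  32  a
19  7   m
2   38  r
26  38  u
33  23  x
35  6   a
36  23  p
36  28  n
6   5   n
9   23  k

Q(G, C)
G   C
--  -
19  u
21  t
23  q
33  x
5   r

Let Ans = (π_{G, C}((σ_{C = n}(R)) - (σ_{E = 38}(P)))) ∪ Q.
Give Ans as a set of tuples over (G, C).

Filtering on C = n leaves {(4, 21, n), (7, 25, n)}.
Filtering on E = 38 leaves {(2, 38, r), (26, 38, u)}.
Set difference of the two operands is {(4, 21, n), (7, 25, n)}.
π[G, C]: project onto (G, C) → {(4, n), (7, n)}
Set union of the two operands is {(19, u), (21, t), (23, q), (33, x), (4, n), (5, r), (7, n)}.

{(19, u), (21, t), (23, q), (33, x), (4, n), (5, r), (7, n)}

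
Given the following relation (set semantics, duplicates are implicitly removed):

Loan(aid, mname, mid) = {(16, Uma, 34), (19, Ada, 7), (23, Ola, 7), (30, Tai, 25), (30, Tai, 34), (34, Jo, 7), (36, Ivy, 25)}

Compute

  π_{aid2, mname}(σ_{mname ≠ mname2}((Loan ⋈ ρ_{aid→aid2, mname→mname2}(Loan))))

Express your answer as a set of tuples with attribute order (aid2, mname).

{(16, Tai), (19, Jo), (19, Ola), (23, Ada), (23, Jo), (30, Ivy), (30, Uma), (34, Ada), (34, Ola), (36, Tai)}

ρ[aid→aid2, mname→mname2]: schema becomes (aid2, mname2, mid); tuples unchanged.
Joining Loan and ρ_{aid→aid2, mname→mname2}(Loan) on mid yields {(16, Uma, 34, 16, Uma), (16, Uma, 34, 30, Tai), (19, Ada, 7, 19, Ada), (19, Ada, 7, 23, Ola), (19, Ada, 7, 34, Jo), (23, Ola, 7, 19, Ada), (23, Ola, 7, 23, Ola), (23, Ola, 7, 34, Jo), (30, Tai, 25, 30, Tai), (30, Tai, 25, 36, Ivy), (30, Tai, 34, 16, Uma), (30, Tai, 34, 30, Tai), (34, Jo, 7, 19, Ada), (34, Jo, 7, 23, Ola), (34, Jo, 7, 34, Jo), (36, Ivy, 25, 30, Tai), (36, Ivy, 25, 36, Ivy)}.
Filtering on mname ≠ mname2 leaves {(16, Uma, 34, 30, Tai), (19, Ada, 7, 23, Ola), (19, Ada, 7, 34, Jo), (23, Ola, 7, 19, Ada), (23, Ola, 7, 34, Jo), (30, Tai, 25, 36, Ivy), (30, Tai, 34, 16, Uma), (34, Jo, 7, 19, Ada), (34, Jo, 7, 23, Ola), (36, Ivy, 25, 30, Tai)}.
π_{aid2, mname} gives {(16, Tai), (19, Jo), (19, Ola), (23, Ada), (23, Jo), (30, Ivy), (30, Uma), (34, Ada), (34, Ola), (36, Tai)}.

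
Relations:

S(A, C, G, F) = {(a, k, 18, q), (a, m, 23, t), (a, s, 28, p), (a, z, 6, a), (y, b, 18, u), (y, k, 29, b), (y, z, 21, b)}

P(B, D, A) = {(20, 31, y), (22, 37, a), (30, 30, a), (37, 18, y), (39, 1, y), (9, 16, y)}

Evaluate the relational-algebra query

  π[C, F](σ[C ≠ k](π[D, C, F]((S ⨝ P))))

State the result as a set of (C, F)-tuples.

S ⋈ P (natural join on A): {(a, k, 18, q, 22, 37), (a, k, 18, q, 30, 30), (a, m, 23, t, 22, 37), (a, m, 23, t, 30, 30), (a, s, 28, p, 22, 37), (a, s, 28, p, 30, 30), (a, z, 6, a, 22, 37), (a, z, 6, a, 30, 30), (y, b, 18, u, 20, 31), (y, b, 18, u, 37, 18), (y, b, 18, u, 39, 1), (y, b, 18, u, 9, 16), (y, k, 29, b, 20, 31), (y, k, 29, b, 37, 18), (y, k, 29, b, 39, 1), (y, k, 29, b, 9, 16), (y, z, 21, b, 20, 31), (y, z, 21, b, 37, 18), (y, z, 21, b, 39, 1), (y, z, 21, b, 9, 16)}
Keep only column(s) D, C, F: {(1, b, u), (1, k, b), (1, z, b), (16, b, u), (16, k, b), (16, z, b), (18, b, u), (18, k, b), (18, z, b), (30, k, q), (30, m, t), (30, s, p), (30, z, a), (31, b, u), (31, k, b), (31, z, b), (37, k, q), (37, m, t), (37, s, p), (37, z, a)}
σ[C ≠ k]: keep tuples satisfying C ≠ k → {(1, b, u), (1, z, b), (16, b, u), (16, z, b), (18, b, u), (18, z, b), (30, m, t), (30, s, p), (30, z, a), (31, b, u), (31, z, b), (37, m, t), (37, s, p), (37, z, a)}
Keep only column(s) C, F (9 duplicate(s) eliminated): {(b, u), (m, t), (s, p), (z, a), (z, b)}

{(b, u), (m, t), (s, p), (z, a), (z, b)}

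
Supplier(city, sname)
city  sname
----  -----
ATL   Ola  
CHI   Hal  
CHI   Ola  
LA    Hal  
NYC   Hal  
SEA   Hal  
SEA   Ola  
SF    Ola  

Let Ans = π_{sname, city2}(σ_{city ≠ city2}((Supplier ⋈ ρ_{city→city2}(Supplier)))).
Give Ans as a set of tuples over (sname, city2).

{(Hal, CHI), (Hal, LA), (Hal, NYC), (Hal, SEA), (Ola, ATL), (Ola, CHI), (Ola, SEA), (Ola, SF)}

ρ[city→city2]: schema becomes (city2, sname); tuples unchanged.
Joining Supplier and ρ_{city→city2}(Supplier) on sname yields {(ATL, Ola, ATL), (ATL, Ola, CHI), (ATL, Ola, SEA), (ATL, Ola, SF), (CHI, Hal, CHI), (CHI, Hal, LA), (CHI, Hal, NYC), (CHI, Hal, SEA), (CHI, Ola, ATL), (CHI, Ola, CHI), (CHI, Ola, SEA), (CHI, Ola, SF), (LA, Hal, CHI), (LA, Hal, LA), (LA, Hal, NYC), (LA, Hal, SEA), (NYC, Hal, CHI), (NYC, Hal, LA), (NYC, Hal, NYC), (NYC, Hal, SEA), (SEA, Hal, CHI), (SEA, Hal, LA), (SEA, Hal, NYC), (SEA, Hal, SEA), (SEA, Ola, ATL), (SEA, Ola, CHI), (SEA, Ola, SEA), (SEA, Ola, SF), (SF, Ola, ATL), (SF, Ola, CHI), (SF, Ola, SEA), (SF, Ola, SF)}.
Filtering on city ≠ city2 leaves {(ATL, Ola, CHI), (ATL, Ola, SEA), (ATL, Ola, SF), (CHI, Hal, LA), (CHI, Hal, NYC), (CHI, Hal, SEA), (CHI, Ola, ATL), (CHI, Ola, SEA), (CHI, Ola, SF), (LA, Hal, CHI), (LA, Hal, NYC), (LA, Hal, SEA), (NYC, Hal, CHI), (NYC, Hal, LA), (NYC, Hal, SEA), (SEA, Hal, CHI), (SEA, Hal, LA), (SEA, Hal, NYC), (SEA, Ola, ATL), (SEA, Ola, CHI), (SEA, Ola, SF), (SF, Ola, ATL), (SF, Ola, CHI), (SF, Ola, SEA)}.
π[sname, city2]: project onto (sname, city2) (16 duplicate(s) eliminated) → {(Hal, CHI), (Hal, LA), (Hal, NYC), (Hal, SEA), (Ola, ATL), (Ola, CHI), (Ola, SEA), (Ola, SF)}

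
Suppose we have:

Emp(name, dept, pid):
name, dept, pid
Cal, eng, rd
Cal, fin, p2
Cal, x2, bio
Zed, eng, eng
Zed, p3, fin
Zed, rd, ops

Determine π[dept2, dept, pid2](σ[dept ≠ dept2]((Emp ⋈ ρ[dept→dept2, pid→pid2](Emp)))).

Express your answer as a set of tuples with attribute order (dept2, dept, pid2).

ρ[dept→dept2, pid→pid2]: schema becomes (name, dept2, pid2); tuples unchanged.
Joining Emp and ρ[dept→dept2, pid→pid2](Emp) on name yields {(Cal, eng, rd, eng, rd), (Cal, eng, rd, fin, p2), (Cal, eng, rd, x2, bio), (Cal, fin, p2, eng, rd), (Cal, fin, p2, fin, p2), (Cal, fin, p2, x2, bio), (Cal, x2, bio, eng, rd), (Cal, x2, bio, fin, p2), (Cal, x2, bio, x2, bio), (Zed, eng, eng, eng, eng), (Zed, eng, eng, p3, fin), (Zed, eng, eng, rd, ops), (Zed, p3, fin, eng, eng), (Zed, p3, fin, p3, fin), (Zed, p3, fin, rd, ops), (Zed, rd, ops, eng, eng), (Zed, rd, ops, p3, fin), (Zed, rd, ops, rd, ops)}.
Selection dept ≠ dept2: {(Cal, eng, rd, fin, p2), (Cal, eng, rd, x2, bio), (Cal, fin, p2, eng, rd), (Cal, fin, p2, x2, bio), (Cal, x2, bio, eng, rd), (Cal, x2, bio, fin, p2), (Zed, eng, eng, p3, fin), (Zed, eng, eng, rd, ops), (Zed, p3, fin, eng, eng), (Zed, p3, fin, rd, ops), (Zed, rd, ops, eng, eng), (Zed, rd, ops, p3, fin)}
Projecting to dept2, dept, pid2: {(eng, fin, rd), (eng, p3, eng), (eng, rd, eng), (eng, x2, rd), (fin, eng, p2), (fin, x2, p2), (p3, eng, fin), (p3, rd, fin), (rd, eng, ops), (rd, p3, ops), (x2, eng, bio), (x2, fin, bio)}

{(eng, fin, rd), (eng, p3, eng), (eng, rd, eng), (eng, x2, rd), (fin, eng, p2), (fin, x2, p2), (p3, eng, fin), (p3, rd, fin), (rd, eng, ops), (rd, p3, ops), (x2, eng, bio), (x2, fin, bio)}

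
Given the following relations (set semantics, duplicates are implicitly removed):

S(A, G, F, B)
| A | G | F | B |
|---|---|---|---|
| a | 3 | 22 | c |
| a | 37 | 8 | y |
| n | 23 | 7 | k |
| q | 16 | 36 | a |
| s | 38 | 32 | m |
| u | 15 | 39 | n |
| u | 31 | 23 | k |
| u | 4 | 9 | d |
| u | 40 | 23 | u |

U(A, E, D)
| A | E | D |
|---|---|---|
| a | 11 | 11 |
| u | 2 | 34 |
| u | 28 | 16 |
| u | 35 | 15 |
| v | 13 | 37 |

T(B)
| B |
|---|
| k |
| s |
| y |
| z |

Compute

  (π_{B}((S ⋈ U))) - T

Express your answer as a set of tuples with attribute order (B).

Joining S and U on A yields {(a, 3, 22, c, 11, 11), (a, 37, 8, y, 11, 11), (u, 15, 39, n, 2, 34), (u, 15, 39, n, 28, 16), (u, 15, 39, n, 35, 15), (u, 31, 23, k, 2, 34), (u, 31, 23, k, 28, 16), (u, 31, 23, k, 35, 15), (u, 4, 9, d, 2, 34), (u, 4, 9, d, 28, 16), (u, 4, 9, d, 35, 15), (u, 40, 23, u, 2, 34), (u, 40, 23, u, 28, 16), (u, 40, 23, u, 35, 15)}.
Keep only column(s) B (8 duplicate(s) eliminated): {c, d, k, n, u, y}
Taking the difference: {c, d, n, u}

{c, d, n, u}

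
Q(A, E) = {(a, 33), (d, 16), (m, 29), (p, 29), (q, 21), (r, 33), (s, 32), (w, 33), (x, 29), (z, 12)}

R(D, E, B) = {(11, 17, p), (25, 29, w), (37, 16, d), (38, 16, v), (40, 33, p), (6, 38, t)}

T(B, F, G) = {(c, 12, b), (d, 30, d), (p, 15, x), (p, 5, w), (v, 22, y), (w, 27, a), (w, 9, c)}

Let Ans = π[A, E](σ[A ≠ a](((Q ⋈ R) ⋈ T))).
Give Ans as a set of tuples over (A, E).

Q ⋈ R (natural join on E): {(a, 33, 40, p), (d, 16, 37, d), (d, 16, 38, v), (m, 29, 25, w), (p, 29, 25, w), (r, 33, 40, p), (w, 33, 40, p), (x, 29, 25, w)}
(Q ⋈ R) ⋈ T (natural join on B): {(a, 33, 40, p, 15, x), (a, 33, 40, p, 5, w), (d, 16, 37, d, 30, d), (d, 16, 38, v, 22, y), (m, 29, 25, w, 27, a), (m, 29, 25, w, 9, c), (p, 29, 25, w, 27, a), (p, 29, 25, w, 9, c), (r, 33, 40, p, 15, x), (r, 33, 40, p, 5, w), (w, 33, 40, p, 15, x), (w, 33, 40, p, 5, w), (x, 29, 25, w, 27, a), (x, 29, 25, w, 9, c)}
σ[A ≠ a]: keep tuples satisfying A ≠ a → {(d, 16, 37, d, 30, d), (d, 16, 38, v, 22, y), (m, 29, 25, w, 27, a), (m, 29, 25, w, 9, c), (p, 29, 25, w, 27, a), (p, 29, 25, w, 9, c), (r, 33, 40, p, 15, x), (r, 33, 40, p, 5, w), (w, 33, 40, p, 15, x), (w, 33, 40, p, 5, w), (x, 29, 25, w, 27, a), (x, 29, 25, w, 9, c)}
π[A, E]: project onto (A, E) (6 duplicate(s) eliminated) → {(d, 16), (m, 29), (p, 29), (r, 33), (w, 33), (x, 29)}

{(d, 16), (m, 29), (p, 29), (r, 33), (w, 33), (x, 29)}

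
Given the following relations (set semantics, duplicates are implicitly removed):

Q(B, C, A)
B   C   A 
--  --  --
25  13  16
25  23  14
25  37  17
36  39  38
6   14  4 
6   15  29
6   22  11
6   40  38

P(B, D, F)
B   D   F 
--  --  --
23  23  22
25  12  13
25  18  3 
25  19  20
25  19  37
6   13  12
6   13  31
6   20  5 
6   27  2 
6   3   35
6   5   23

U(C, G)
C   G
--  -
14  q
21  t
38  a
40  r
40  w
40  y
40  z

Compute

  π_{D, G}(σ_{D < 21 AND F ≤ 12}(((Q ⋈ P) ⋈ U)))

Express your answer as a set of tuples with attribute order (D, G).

Natural join on B: {(25, 13, 16, 12, 13), (25, 13, 16, 18, 3), (25, 13, 16, 19, 20), (25, 13, 16, 19, 37), (25, 23, 14, 12, 13), (25, 23, 14, 18, 3), (25, 23, 14, 19, 20), (25, 23, 14, 19, 37), (25, 37, 17, 12, 13), (25, 37, 17, 18, 3), (25, 37, 17, 19, 20), (25, 37, 17, 19, 37), (6, 14, 4, 13, 12), (6, 14, 4, 13, 31), (6, 14, 4, 20, 5), (6, 14, 4, 27, 2), (6, 14, 4, 3, 35), (6, 14, 4, 5, 23), (6, 15, 29, 13, 12), (6, 15, 29, 13, 31), (6, 15, 29, 20, 5), (6, 15, 29, 27, 2), (6, 15, 29, 3, 35), (6, 15, 29, 5, 23), (6, 22, 11, 13, 12), (6, 22, 11, 13, 31), (6, 22, 11, 20, 5), (6, 22, 11, 27, 2), (6, 22, 11, 3, 35), (6, 22, 11, 5, 23), (6, 40, 38, 13, 12), (6, 40, 38, 13, 31), (6, 40, 38, 20, 5), (6, 40, 38, 27, 2), (6, 40, 38, 3, 35), (6, 40, 38, 5, 23)}
Natural join on C: {(6, 14, 4, 13, 12, q), (6, 14, 4, 13, 31, q), (6, 14, 4, 20, 5, q), (6, 14, 4, 27, 2, q), (6, 14, 4, 3, 35, q), (6, 14, 4, 5, 23, q), (6, 40, 38, 13, 12, r), (6, 40, 38, 13, 12, w), (6, 40, 38, 13, 12, y), (6, 40, 38, 13, 12, z), (6, 40, 38, 13, 31, r), (6, 40, 38, 13, 31, w), (6, 40, 38, 13, 31, y), (6, 40, 38, 13, 31, z), (6, 40, 38, 20, 5, r), (6, 40, 38, 20, 5, w), (6, 40, 38, 20, 5, y), (6, 40, 38, 20, 5, z), (6, 40, 38, 27, 2, r), (6, 40, 38, 27, 2, w), (6, 40, 38, 27, 2, y), (6, 40, 38, 27, 2, z), (6, 40, 38, 3, 35, r), (6, 40, 38, 3, 35, w), (6, 40, 38, 3, 35, y), (6, 40, 38, 3, 35, z), (6, 40, 38, 5, 23, r), (6, 40, 38, 5, 23, w), (6, 40, 38, 5, 23, y), (6, 40, 38, 5, 23, z)}
Selection D < 21 AND F ≤ 12: {(6, 14, 4, 13, 12, q), (6, 14, 4, 20, 5, q), (6, 40, 38, 13, 12, r), (6, 40, 38, 13, 12, w), (6, 40, 38, 13, 12, y), (6, 40, 38, 13, 12, z), (6, 40, 38, 20, 5, r), (6, 40, 38, 20, 5, w), (6, 40, 38, 20, 5, y), (6, 40, 38, 20, 5, z)}
Keep only column(s) D, G: {(13, q), (13, r), (13, w), (13, y), (13, z), (20, q), (20, r), (20, w), (20, y), (20, z)}

{(13, q), (13, r), (13, w), (13, y), (13, z), (20, q), (20, r), (20, w), (20, y), (20, z)}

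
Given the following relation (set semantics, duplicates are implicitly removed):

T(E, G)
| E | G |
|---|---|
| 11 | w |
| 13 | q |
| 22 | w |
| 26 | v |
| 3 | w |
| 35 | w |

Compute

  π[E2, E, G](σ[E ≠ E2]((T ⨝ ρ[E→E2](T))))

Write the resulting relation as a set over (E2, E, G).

ρ[E→E2]: schema becomes (E2, G); tuples unchanged.
T ⋈ ρ[E→E2](T) (natural join on G): {(11, w, 11), (11, w, 22), (11, w, 3), (11, w, 35), (13, q, 13), (22, w, 11), (22, w, 22), (22, w, 3), (22, w, 35), (26, v, 26), (3, w, 11), (3, w, 22), (3, w, 3), (3, w, 35), (35, w, 11), (35, w, 22), (35, w, 3), (35, w, 35)}
Filtering on E ≠ E2 leaves {(11, w, 22), (11, w, 3), (11, w, 35), (22, w, 11), (22, w, 3), (22, w, 35), (3, w, 11), (3, w, 22), (3, w, 35), (35, w, 11), (35, w, 22), (35, w, 3)}.
π[E2, E, G]: project onto (E2, E, G) → {(11, 22, w), (11, 3, w), (11, 35, w), (22, 11, w), (22, 3, w), (22, 35, w), (3, 11, w), (3, 22, w), (3, 35, w), (35, 11, w), (35, 22, w), (35, 3, w)}

{(11, 22, w), (11, 3, w), (11, 35, w), (22, 11, w), (22, 3, w), (22, 35, w), (3, 11, w), (3, 22, w), (3, 35, w), (35, 11, w), (35, 22, w), (35, 3, w)}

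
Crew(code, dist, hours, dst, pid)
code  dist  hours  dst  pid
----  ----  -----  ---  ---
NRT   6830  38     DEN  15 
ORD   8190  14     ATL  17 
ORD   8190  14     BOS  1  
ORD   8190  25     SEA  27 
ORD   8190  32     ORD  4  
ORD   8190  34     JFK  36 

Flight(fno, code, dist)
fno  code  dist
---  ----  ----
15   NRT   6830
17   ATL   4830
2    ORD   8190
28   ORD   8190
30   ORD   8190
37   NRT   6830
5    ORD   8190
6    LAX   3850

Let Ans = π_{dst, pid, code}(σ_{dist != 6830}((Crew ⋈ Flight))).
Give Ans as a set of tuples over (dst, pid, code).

{(ATL, 17, ORD), (BOS, 1, ORD), (JFK, 36, ORD), (ORD, 4, ORD), (SEA, 27, ORD)}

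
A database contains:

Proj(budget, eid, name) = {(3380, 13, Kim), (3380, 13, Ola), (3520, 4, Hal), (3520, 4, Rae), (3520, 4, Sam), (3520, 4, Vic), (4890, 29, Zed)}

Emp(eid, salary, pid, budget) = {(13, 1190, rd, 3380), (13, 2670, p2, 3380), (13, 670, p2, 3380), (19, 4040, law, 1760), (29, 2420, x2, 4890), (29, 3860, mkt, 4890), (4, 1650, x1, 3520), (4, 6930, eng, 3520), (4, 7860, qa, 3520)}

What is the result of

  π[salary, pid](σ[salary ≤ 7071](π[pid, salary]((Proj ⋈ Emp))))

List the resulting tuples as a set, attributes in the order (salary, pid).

Natural join on budget, eid: {(3380, 13, Kim, 1190, rd), (3380, 13, Kim, 2670, p2), (3380, 13, Kim, 670, p2), (3380, 13, Ola, 1190, rd), (3380, 13, Ola, 2670, p2), (3380, 13, Ola, 670, p2), (3520, 4, Hal, 1650, x1), (3520, 4, Hal, 6930, eng), (3520, 4, Hal, 7860, qa), (3520, 4, Rae, 1650, x1), (3520, 4, Rae, 6930, eng), (3520, 4, Rae, 7860, qa), (3520, 4, Sam, 1650, x1), (3520, 4, Sam, 6930, eng), (3520, 4, Sam, 7860, qa), (3520, 4, Vic, 1650, x1), (3520, 4, Vic, 6930, eng), (3520, 4, Vic, 7860, qa), (4890, 29, Zed, 2420, x2), (4890, 29, Zed, 3860, mkt)}
π[pid, salary]: project onto (pid, salary) (12 duplicate(s) eliminated) → {(eng, 6930), (mkt, 3860), (p2, 2670), (p2, 670), (qa, 7860), (rd, 1190), (x1, 1650), (x2, 2420)}
Filtering on salary ≤ 7071 leaves {(eng, 6930), (mkt, 3860), (p2, 2670), (p2, 670), (rd, 1190), (x1, 1650), (x2, 2420)}.
π[salary, pid]: project onto (salary, pid) → {(1190, rd), (1650, x1), (2420, x2), (2670, p2), (3860, mkt), (670, p2), (6930, eng)}

{(1190, rd), (1650, x1), (2420, x2), (2670, p2), (3860, mkt), (670, p2), (6930, eng)}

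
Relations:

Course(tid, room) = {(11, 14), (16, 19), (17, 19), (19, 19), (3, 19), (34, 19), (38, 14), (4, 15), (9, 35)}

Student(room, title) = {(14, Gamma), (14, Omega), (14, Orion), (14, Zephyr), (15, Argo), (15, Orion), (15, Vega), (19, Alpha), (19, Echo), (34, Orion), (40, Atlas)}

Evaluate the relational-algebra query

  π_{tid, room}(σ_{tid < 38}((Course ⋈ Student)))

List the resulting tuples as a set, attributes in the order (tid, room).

Course ⋈ Student (natural join on room): {(11, 14, Gamma), (11, 14, Omega), (11, 14, Orion), (11, 14, Zephyr), (16, 19, Alpha), (16, 19, Echo), (17, 19, Alpha), (17, 19, Echo), (19, 19, Alpha), (19, 19, Echo), (3, 19, Alpha), (3, 19, Echo), (34, 19, Alpha), (34, 19, Echo), (38, 14, Gamma), (38, 14, Omega), (38, 14, Orion), (38, 14, Zephyr), (4, 15, Argo), (4, 15, Orion), (4, 15, Vega)}
Apply σ_{tid < 38}; surviving tuples: {(11, 14, Gamma), (11, 14, Omega), (11, 14, Orion), (11, 14, Zephyr), (16, 19, Alpha), (16, 19, Echo), (17, 19, Alpha), (17, 19, Echo), (19, 19, Alpha), (19, 19, Echo), (3, 19, Alpha), (3, 19, Echo), (34, 19, Alpha), (34, 19, Echo), (4, 15, Argo), (4, 15, Orion), (4, 15, Vega)}
π[tid, room]: project onto (tid, room) (10 duplicate(s) eliminated) → {(11, 14), (16, 19), (17, 19), (19, 19), (3, 19), (34, 19), (4, 15)}

{(11, 14), (16, 19), (17, 19), (19, 19), (3, 19), (34, 19), (4, 15)}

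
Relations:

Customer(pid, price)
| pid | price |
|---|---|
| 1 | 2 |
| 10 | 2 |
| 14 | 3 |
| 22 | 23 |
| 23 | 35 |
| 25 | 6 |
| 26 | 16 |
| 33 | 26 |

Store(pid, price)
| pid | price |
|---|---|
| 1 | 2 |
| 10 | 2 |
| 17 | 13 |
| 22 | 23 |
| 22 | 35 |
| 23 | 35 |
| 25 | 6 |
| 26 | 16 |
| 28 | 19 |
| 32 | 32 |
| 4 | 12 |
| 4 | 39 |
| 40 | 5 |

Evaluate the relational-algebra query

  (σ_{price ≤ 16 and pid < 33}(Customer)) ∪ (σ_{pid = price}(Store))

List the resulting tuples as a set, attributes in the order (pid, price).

{(1, 2), (10, 2), (14, 3), (25, 6), (26, 16), (32, 32)}

Selection price ≤ 16 and pid < 33: {(1, 2), (10, 2), (14, 3), (25, 6), (26, 16)}
Selection pid = price: {(32, 32)}
Union: {(1, 2), (10, 2), (14, 3), (25, 6), (26, 16)} with {(32, 32)} → {(1, 2), (10, 2), (14, 3), (25, 6), (26, 16), (32, 32)}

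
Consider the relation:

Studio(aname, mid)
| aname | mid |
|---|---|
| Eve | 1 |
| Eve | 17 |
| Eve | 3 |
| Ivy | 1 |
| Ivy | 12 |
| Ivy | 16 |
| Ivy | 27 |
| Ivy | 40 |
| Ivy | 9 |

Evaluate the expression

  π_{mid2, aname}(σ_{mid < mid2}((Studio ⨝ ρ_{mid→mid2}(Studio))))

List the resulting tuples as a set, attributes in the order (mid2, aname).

{(12, Ivy), (16, Ivy), (17, Eve), (27, Ivy), (3, Eve), (40, Ivy), (9, Ivy)}

ρ[mid→mid2]: schema becomes (aname, mid2); tuples unchanged.
Natural join on aname: {(Eve, 1, 1), (Eve, 1, 17), (Eve, 1, 3), (Eve, 17, 1), (Eve, 17, 17), (Eve, 17, 3), (Eve, 3, 1), (Eve, 3, 17), (Eve, 3, 3), (Ivy, 1, 1), (Ivy, 1, 12), (Ivy, 1, 16), (Ivy, 1, 27), (Ivy, 1, 40), (Ivy, 1, 9), (Ivy, 12, 1), (Ivy, 12, 12), (Ivy, 12, 16), (Ivy, 12, 27), (Ivy, 12, 40), (Ivy, 12, 9), (Ivy, 16, 1), (Ivy, 16, 12), (Ivy, 16, 16), (Ivy, 16, 27), (Ivy, 16, 40), (Ivy, 16, 9), (Ivy, 27, 1), (Ivy, 27, 12), (Ivy, 27, 16), (Ivy, 27, 27), (Ivy, 27, 40), (Ivy, 27, 9), (Ivy, 40, 1), (Ivy, 40, 12), (Ivy, 40, 16), (Ivy, 40, 27), (Ivy, 40, 40), (Ivy, 40, 9), (Ivy, 9, 1), (Ivy, 9, 12), (Ivy, 9, 16), (Ivy, 9, 27), (Ivy, 9, 40), (Ivy, 9, 9)}
σ[mid < mid2]: keep tuples satisfying mid < mid2 → {(Eve, 1, 17), (Eve, 1, 3), (Eve, 3, 17), (Ivy, 1, 12), (Ivy, 1, 16), (Ivy, 1, 27), (Ivy, 1, 40), (Ivy, 1, 9), (Ivy, 12, 16), (Ivy, 12, 27), (Ivy, 12, 40), (Ivy, 16, 27), (Ivy, 16, 40), (Ivy, 27, 40), (Ivy, 9, 12), (Ivy, 9, 16), (Ivy, 9, 27), (Ivy, 9, 40)}
Keep only column(s) mid2, aname (11 duplicate(s) eliminated): {(12, Ivy), (16, Ivy), (17, Eve), (27, Ivy), (3, Eve), (40, Ivy), (9, Ivy)}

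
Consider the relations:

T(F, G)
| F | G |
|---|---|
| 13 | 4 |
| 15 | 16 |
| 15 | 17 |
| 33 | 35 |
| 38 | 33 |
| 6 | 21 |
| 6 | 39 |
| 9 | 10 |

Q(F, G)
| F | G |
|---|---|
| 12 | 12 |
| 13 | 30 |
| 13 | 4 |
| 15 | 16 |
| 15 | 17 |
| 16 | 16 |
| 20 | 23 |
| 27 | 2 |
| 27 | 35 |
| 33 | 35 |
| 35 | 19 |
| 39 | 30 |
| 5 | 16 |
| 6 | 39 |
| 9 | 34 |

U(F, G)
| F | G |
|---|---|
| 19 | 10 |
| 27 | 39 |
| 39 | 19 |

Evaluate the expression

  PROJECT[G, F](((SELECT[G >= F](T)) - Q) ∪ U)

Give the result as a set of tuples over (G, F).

σ[G >= F]: keep tuples satisfying G >= F → {(15, 16), (15, 17), (33, 35), (6, 21), (6, 39), (9, 10)}
Set difference of the two operands is {(6, 21), (9, 10)}.
Set union of the two operands is {(19, 10), (27, 39), (39, 19), (6, 21), (9, 10)}.
Keep only column(s) G, F: {(10, 19), (10, 9), (19, 39), (21, 6), (39, 27)}

{(10, 19), (10, 9), (19, 39), (21, 6), (39, 27)}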